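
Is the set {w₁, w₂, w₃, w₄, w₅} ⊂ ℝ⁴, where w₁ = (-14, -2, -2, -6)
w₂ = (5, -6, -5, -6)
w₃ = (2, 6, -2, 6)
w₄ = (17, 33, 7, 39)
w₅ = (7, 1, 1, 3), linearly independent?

linearly dependent

There are 5 vectors in a 4-dimensional space, so they cannot be linearly independent.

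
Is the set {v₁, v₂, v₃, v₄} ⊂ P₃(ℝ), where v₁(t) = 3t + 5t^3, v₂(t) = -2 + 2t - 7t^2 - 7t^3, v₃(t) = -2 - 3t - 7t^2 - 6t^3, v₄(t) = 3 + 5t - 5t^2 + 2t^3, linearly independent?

Write each element as a coordinate vector in ℝ⁴ using {1, t, …, t^3}.
The matrix [v₁|v₂|v₃|v₄] has determinant 868.
A nonzero determinant means the columns are linearly independent.

linearly independent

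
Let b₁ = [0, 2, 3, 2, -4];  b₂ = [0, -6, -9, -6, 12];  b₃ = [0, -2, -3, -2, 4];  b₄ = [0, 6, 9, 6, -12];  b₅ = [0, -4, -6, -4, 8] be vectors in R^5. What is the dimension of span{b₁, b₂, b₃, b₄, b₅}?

1

Put the 5×5 matrix [b₁|b₂|b₃|b₄|b₅] into echelon form.
Reduction leaves 1 leading entry, giving rank 1.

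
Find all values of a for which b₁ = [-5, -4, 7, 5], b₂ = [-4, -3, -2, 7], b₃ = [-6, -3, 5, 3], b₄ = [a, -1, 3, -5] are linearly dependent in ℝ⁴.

Place the vectors as rows of a 4×4 matrix; dependence ⇔ determinant zero.
The determinant works out to 25*a + 400.
Setting this to zero gives a = -16.

a = -16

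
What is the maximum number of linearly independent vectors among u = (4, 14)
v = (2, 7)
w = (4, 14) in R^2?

1

Row-reduce the 3×2 matrix with these as rows.
Reduction leaves 1 leading entry, giving rank 1.
(With 3 elements in a 2-dimensional space the rank is at most 2.)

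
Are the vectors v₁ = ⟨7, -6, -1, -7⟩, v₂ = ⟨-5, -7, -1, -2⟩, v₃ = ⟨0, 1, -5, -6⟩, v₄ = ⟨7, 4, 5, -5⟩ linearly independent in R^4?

linearly independent

Place the vectors as rows of a 4×4 matrix and reduce to echelon form.
The reduction yields 4 nonzero rows, so the rank is 4.
Since rank = 4 (the number of vectors), the set is linearly independent.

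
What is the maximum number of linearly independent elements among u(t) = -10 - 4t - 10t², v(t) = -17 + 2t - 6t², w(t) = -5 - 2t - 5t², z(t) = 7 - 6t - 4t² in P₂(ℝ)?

Use coordinates relative to {1, t, t²}.
Apply Gaussian elimination to the matrix whose rows are u, v, w, z.
Reduction leaves 2 leading entries, giving rank 2.
(With 4 elements in a 3-dimensional space the rank is at most 3.)

2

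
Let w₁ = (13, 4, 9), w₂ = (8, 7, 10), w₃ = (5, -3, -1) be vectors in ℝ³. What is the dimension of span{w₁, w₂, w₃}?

Apply Gaussian elimination to the matrix whose rows are w₁, w₂, w₃.
Reduction leaves 2 leading entries, giving rank 2.

dim = 2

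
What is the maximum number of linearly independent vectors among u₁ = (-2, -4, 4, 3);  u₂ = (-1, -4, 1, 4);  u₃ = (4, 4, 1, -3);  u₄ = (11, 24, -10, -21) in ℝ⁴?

3

Put the 4×4 matrix [u₁|u₂|u₃|u₄] into echelon form.
Exactly 3 pivots survive; hence the rank is 3.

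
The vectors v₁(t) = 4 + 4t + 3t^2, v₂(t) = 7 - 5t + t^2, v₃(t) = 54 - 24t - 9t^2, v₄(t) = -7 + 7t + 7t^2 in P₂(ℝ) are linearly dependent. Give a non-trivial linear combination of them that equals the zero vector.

Take coordinates with respect to {1, t, t^2}.
Solve the homogeneous system with v₁, v₂, v₃, v₄ as columns by row-reducing the coefficient matrix.
The free variable yields coefficients (3, 3, -1, -3) (any nonzero multiple also works).

3v₁ + 3v₂ - v₃ - 3v₄ = 0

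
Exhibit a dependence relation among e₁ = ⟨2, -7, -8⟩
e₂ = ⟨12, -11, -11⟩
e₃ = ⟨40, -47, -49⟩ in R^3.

2e₁ + 3e₂ - e₃ = 0

Row-reduce the matrix with e₁, e₂, e₃ as columns; the null space gives the coefficients.
One solution (up to scaling) is (2, 3, -1).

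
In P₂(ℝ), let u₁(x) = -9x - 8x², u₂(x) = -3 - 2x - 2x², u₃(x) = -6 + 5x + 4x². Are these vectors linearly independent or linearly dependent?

linearly dependent

Take coordinates with respect to the standard basis {1, x, x²}.
Place the vectors as rows of a 3×3 matrix and reduce to echelon form.
The reduction yields 2 nonzero rows, so the rank is 2.
Since rank 2 < 3, the set is linearly dependent.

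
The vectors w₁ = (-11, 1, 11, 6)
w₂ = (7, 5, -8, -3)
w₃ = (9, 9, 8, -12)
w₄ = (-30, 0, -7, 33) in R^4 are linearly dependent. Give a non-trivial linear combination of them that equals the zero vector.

Row-reduce the matrix with w₁, w₂, w₃, w₄ as columns; the null space gives the coefficients.
One solution (up to scaling) is (3, 3, -2, -1).

3w₁ + 3w₂ - 2w₃ - w₄ = 0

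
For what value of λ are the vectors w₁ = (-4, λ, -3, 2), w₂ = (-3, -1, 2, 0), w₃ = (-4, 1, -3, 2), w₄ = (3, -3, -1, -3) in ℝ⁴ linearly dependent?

λ = 1

Dependence holds iff the 4×4 matrix [w₁ w₂ w₃ w₄] is singular.
The determinant works out to 45*λ - 45.
Solving 45*λ - 45 = 0 yields λ = 1.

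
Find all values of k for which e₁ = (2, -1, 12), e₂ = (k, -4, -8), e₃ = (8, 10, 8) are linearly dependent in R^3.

k = -17/4

The vectors are dependent exactly when the determinant of the matrix with rows e₁, e₂, e₃ vanishes.
Cofactor expansion gives det = 128*k + 544.
Solving 128*k + 544 = 0 yields k = -17/4.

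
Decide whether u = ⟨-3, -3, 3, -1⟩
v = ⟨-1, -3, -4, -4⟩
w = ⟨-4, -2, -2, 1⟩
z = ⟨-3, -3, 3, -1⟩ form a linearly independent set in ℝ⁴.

The matrix [u|v|w|z] has determinant 0.
A zero determinant means the columns are linearly dependent.
Indeed u - z = 0.

linearly dependent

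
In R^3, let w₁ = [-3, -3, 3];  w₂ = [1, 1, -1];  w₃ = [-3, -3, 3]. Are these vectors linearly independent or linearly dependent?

linearly dependent

One vector is a scalar multiple of another, so the set is dependent.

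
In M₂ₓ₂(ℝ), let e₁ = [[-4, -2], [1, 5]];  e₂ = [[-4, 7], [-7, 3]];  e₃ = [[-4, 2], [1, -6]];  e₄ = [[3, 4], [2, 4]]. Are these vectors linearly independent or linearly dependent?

Write each element as a coordinate vector in ℝ⁴ using {E₁₁, E₁₂, E₂₁, E₂₂}.
Row-reduce the matrix whose columns are e₁, e₂, e₃, e₄.
The reduction yields 4 nonzero rows, so the rank is 4.
Since rank = 4 (the number of vectors), the set is linearly independent.

linearly independent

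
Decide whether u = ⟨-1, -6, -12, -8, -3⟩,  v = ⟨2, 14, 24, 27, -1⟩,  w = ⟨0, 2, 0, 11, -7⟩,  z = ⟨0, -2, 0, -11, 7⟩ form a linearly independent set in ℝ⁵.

Row-reduce the matrix whose columns are u, v, w, z.
The reduction yields 2 nonzero rows, so the rank is 2.
Since rank 2 < 4, the set is linearly dependent.

linearly dependent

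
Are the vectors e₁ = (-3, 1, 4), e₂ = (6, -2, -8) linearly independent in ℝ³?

Place the vectors as rows of a 2×3 matrix and reduce to echelon form.
The reduction yields 1 nonzero row, so the rank is 1.
Since rank 1 < 2, the set is linearly dependent.
Indeed 2e₁ + e₂ = 0.

linearly dependent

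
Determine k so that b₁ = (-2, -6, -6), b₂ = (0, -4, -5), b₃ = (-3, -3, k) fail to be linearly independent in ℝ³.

Dependence holds iff the 3×3 matrix [b₁ b₂ b₃] is singular.
Expanding, det = 8*k + 12.
Setting this to zero gives k = -3/2.

k = -3/2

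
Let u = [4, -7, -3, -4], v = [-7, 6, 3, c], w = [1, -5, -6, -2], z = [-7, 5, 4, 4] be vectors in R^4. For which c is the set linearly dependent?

Dependence holds iff the 4×4 matrix [u v w z] is singular.
Cofactor expansion gives det = 612 - 136*c.
Setting this to zero gives c = 9/2.

c = 9/2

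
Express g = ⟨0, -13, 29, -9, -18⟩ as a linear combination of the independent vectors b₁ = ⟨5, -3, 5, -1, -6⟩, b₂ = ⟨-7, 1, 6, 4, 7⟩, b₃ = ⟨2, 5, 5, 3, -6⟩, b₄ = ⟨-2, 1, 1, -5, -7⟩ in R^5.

Solve the system with b₁, b₂, b₃, b₄ as columns and g as the right-hand side.
Row-reducing the augmented matrix gives the unique coefficients (c₁, …, c₄) = (4, 2, -1, 2).

g = 4b₁ + 2b₂ - b₃ + 2b₄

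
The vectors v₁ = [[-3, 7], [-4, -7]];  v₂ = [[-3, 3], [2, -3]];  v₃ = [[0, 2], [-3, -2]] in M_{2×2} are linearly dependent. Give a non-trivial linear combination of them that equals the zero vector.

Pass to coordinate vectors relative to the basis {E₁₁, E₁₂, E₂₁, E₂₂}.
Write the vectors as columns of a matrix and find a nonzero vector in its null space.
The free variable yields coefficients (1, -1, -2) (any nonzero multiple also works).

v₁ - v₂ - 2v₃ = 0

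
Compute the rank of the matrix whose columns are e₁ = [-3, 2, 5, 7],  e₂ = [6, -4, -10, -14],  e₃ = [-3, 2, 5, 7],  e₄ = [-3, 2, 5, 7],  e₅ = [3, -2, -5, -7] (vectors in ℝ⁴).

1

Apply Gaussian elimination to the matrix whose rows are e₁, e₂, e₃, e₄, e₅.
The echelon form has 1 nonzero row, so the rank is 1.
(With 5 elements in a 4-dimensional space the rank is at most 4.)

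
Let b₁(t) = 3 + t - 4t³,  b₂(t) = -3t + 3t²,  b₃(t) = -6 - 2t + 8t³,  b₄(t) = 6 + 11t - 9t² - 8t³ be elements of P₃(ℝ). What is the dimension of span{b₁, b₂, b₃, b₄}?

2

Use coordinates relative to {1, t, …, t³}.
Form the matrix with b₁, b₂, b₃, b₄ as columns and reduce.
Exactly 2 pivots survive; hence the rank is 2.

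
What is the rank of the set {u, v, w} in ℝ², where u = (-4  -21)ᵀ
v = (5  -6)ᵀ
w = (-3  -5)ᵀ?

rank 2

Form the matrix with u, v, w as columns and reduce.
Exactly 2 pivots survive; hence the rank is 2.
(With 3 elements in a 2-dimensional space the rank is at most 2.)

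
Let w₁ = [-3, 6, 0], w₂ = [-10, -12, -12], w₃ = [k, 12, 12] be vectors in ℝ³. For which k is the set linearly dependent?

k = 10

Dependence holds iff the 3×3 matrix [w₁ w₂ w₃] is singular.
Expanding, det = 720 - 72*k.
This vanishes exactly when k = 10.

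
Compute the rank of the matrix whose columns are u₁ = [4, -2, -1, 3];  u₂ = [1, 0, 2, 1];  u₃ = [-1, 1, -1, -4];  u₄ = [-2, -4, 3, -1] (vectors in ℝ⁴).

4

Row-reduce the 4×4 matrix with these as rows.
There are 4 pivot columns, so rank = 4.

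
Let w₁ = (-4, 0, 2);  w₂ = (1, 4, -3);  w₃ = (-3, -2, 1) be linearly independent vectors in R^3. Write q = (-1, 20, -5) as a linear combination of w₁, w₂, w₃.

q = 4w₁ + 3w₂ - 4w₃

Since w₁, w₂, w₃ are independent, the coefficients expressing q are uniquely determined by a linear system.
Back-substitution yields (a₁, a₂, a₃) = (4, 3, -4).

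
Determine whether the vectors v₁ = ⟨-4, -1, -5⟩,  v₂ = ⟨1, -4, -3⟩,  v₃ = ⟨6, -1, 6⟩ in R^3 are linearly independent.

The matrix [v₁|v₂|v₃] has determinant 17.
A nonzero determinant means the columns are linearly independent.

linearly independent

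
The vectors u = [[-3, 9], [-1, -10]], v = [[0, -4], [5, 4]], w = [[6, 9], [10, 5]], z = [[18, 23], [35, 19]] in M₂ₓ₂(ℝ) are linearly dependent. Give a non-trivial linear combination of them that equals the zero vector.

Take coordinates with respect to {E₁₁, E₁₂, E₂₁, E₂₂}.
Set up α₁u + … + α₄z = 0 and solve the homogeneous system.
The free variable yields coefficients (0, 1, 3, -1) (any nonzero multiple also works).

v + 3w - z = 0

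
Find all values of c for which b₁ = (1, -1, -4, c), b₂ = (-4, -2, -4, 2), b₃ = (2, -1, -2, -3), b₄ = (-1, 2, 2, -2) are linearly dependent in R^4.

The set is linearly dependent precisely when det[b₁; b₂; b₃; b₄] = 0.
Cofactor expansion gives det = 16*c + 112.
Solving 16*c + 112 = 0 yields c = -7.

c = -7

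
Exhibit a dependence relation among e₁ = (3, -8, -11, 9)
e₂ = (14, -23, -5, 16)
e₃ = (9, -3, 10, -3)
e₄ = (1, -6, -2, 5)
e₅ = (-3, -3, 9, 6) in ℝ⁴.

Row-reduce the matrix with e₁, e₂, e₃, e₄, e₅ as columns; the null space gives the coefficients.
The free variable yields coefficients (1, -1, 1, 2, 0) (any nonzero multiple also works).

e₁ - e₂ + e₃ + 2e₄ = 0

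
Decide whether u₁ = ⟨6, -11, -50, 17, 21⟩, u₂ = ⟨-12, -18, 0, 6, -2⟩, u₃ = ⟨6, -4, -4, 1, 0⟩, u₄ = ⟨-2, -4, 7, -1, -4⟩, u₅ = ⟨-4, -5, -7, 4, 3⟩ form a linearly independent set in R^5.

The matrix [u₁|u₂|u₃|u₄|u₅] has determinant 0.
A zero determinant means the columns are linearly dependent.
Indeed 2u₁ - 3u₂ - 4u₃ + 12u₄ = 0.

linearly dependent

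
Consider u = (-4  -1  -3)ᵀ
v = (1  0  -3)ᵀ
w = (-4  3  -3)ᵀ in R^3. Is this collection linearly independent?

Form the 3×3 matrix with these as columns; its determinant is -60.
A nonzero determinant means the columns are linearly independent.

linearly independent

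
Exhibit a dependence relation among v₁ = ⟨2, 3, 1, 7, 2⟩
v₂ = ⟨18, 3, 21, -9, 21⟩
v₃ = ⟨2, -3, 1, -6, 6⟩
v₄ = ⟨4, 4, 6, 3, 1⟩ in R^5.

v₂ - 3v₃ - 3v₄ = 0

Row-reduce the matrix with v₁, v₂, v₃, v₄ as columns; the null space gives the coefficients.
The free variable yields coefficients (0, 1, -3, -3) (any nonzero multiple also works).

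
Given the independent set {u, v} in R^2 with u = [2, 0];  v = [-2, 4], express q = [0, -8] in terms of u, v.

Write q = a₁u + a₂v and equate components.
Row-reducing the augmented matrix gives the unique coefficients (a₁, a₂) = (-2, -2).

q = -2u - 2v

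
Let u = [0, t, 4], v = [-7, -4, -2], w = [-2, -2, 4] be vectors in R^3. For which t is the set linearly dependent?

t = -3/4

Place the vectors as rows of a 3×3 matrix; dependence ⇔ determinant zero.
The determinant works out to 32*t + 24.
Setting this to zero gives t = -3/4.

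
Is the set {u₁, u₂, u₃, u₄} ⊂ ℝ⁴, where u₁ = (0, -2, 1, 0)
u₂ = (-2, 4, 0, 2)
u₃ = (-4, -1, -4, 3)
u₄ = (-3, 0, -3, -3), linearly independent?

Place the vectors as rows of a 4×4 matrix and reduce to echelon form.
The reduction yields 4 nonzero rows, so the rank is 4.
Since rank = 4 (the number of vectors), the set is linearly independent.

linearly independent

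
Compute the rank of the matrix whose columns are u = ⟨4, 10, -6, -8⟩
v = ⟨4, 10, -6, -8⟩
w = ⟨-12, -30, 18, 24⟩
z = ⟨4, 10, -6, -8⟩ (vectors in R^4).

1

Put the 4×4 matrix [u|v|w|z] into echelon form.
Exactly 1 pivot survives; hence the rank is 1.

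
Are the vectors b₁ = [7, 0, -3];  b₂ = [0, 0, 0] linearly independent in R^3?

linearly dependent

One of the vectors is the zero vector, so the set is linearly dependent.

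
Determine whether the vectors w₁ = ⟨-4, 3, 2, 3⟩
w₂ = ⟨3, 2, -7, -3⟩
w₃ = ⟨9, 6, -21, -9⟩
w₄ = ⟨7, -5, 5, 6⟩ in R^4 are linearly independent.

One vector is a scalar multiple of another, so the set is dependent.

linearly dependent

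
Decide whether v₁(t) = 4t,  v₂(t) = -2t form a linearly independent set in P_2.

linearly dependent

Take coordinates with respect to the standard basis {1, t, t²}.
Row-reduce the matrix whose columns are v₁, v₂.
The reduction yields 1 nonzero row, so the rank is 1.
Since rank 1 < 2, the set is linearly dependent.
Indeed v₁ + 2v₂ = 0.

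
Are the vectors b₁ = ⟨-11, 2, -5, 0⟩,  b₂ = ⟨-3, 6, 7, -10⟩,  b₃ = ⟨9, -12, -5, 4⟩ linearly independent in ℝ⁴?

linearly independent

Place the vectors as rows of a 3×4 matrix and reduce to echelon form.
The reduction yields 3 nonzero rows, so the rank is 3.
Since rank = 3 (the number of vectors), the set is linearly independent.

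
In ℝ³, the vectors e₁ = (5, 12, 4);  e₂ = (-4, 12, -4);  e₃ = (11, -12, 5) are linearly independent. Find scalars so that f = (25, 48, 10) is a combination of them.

f = 3e₁ + 3e₂ + 2e₃

Write f = c₁e₁ + … + c₃e₃ and equate components.
The system has the unique solution (c₁, c₂, c₃) = (3, 3, 2).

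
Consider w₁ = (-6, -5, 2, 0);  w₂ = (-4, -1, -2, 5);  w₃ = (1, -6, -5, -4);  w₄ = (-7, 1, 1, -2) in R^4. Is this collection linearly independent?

linearly independent

Row-reduce the matrix whose columns are w₁, w₂, w₃, w₄.
The reduction yields 4 nonzero rows, so the rank is 4.
Since rank = 4 (the number of vectors), the set is linearly independent.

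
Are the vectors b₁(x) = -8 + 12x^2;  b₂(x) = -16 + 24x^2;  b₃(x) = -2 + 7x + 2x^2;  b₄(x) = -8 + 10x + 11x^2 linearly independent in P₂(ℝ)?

linearly dependent

Write each element as a coordinate vector in ℝ³ using {1, x, x^2}.
There are 4 vectors in a 3-dimensional space, so they cannot be linearly independent.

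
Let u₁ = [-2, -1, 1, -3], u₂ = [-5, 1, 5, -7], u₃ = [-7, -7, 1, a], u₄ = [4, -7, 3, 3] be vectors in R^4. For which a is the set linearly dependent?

Dependence holds iff the 4×4 matrix [u₁ u₂ u₃ u₄] is singular.
The determinant works out to 80*a + 880.
This vanishes exactly when a = -11.

a = -11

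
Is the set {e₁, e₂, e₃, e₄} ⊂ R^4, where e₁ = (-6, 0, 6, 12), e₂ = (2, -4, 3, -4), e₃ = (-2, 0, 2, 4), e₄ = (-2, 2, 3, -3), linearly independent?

linearly dependent

One vector is a scalar multiple of another, so the set is dependent.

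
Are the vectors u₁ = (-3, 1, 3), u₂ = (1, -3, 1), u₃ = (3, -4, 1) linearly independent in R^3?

The matrix [u₁|u₂|u₃] has determinant 14.
A nonzero determinant means the columns are linearly independent.

linearly independent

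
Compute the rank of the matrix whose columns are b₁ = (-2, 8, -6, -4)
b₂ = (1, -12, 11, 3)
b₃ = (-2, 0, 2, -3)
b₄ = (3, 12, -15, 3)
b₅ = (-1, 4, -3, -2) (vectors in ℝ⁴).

Row-reduce the 5×4 matrix with these as rows.
Reduction leaves 2 leading entries, giving rank 2.
(With 5 elements in a 4-dimensional space the rank is at most 4.)

2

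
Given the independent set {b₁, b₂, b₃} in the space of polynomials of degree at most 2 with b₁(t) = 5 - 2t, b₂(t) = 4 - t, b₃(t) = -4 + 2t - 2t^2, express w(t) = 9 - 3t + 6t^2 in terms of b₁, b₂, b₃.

Work in coordinates with respect to the standard basis {1, t, t^2}.
Set up the augmented matrix [b₁ | b₂ | b₃ | w] and row-reduce.
Back-substitution yields (a₁, a₂, a₃) = (-3, 3, -3).

w = -3b₁ + 3b₂ - 3b₃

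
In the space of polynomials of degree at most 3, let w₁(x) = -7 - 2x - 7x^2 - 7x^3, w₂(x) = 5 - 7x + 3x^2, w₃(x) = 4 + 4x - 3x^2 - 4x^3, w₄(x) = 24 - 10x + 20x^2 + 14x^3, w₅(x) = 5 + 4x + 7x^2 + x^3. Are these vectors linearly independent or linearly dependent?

Write each element as a coordinate vector in ℝ⁴ using {1, x, …, x^3}.
There are 5 vectors in a 4-dimensional space, so they cannot be linearly independent.

linearly dependent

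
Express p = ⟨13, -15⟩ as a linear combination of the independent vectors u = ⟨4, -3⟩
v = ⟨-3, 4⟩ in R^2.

p = u - 3v

Since u, v are independent, the coefficients expressing p are uniquely determined by a linear system.
The system has the unique solution (α₁, α₂) = (1, -3).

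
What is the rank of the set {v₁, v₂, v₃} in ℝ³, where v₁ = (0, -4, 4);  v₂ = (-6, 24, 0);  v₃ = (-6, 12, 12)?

2

Put the 3×3 matrix [v₁|v₂|v₃] into echelon form.
Exactly 2 pivots survive; hence the rank is 2.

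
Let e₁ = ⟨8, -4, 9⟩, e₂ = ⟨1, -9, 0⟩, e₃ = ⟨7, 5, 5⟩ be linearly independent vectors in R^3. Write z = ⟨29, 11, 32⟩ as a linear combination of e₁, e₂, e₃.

Solve the system with e₁, e₂, e₃ as columns and z as the right-hand side.
Row-reducing the augmented matrix gives the unique coefficients (c₁, c₂, c₃) = (3, -2, 1).

z = 3e₁ - 2e₂ + e₃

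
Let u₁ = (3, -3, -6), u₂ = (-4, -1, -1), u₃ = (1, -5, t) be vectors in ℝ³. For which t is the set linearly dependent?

t = -46/5

The set is linearly dependent precisely when det[u₁; u₂; u₃] = 0.
The determinant works out to -15*t - 138.
Setting this to zero gives t = -46/5.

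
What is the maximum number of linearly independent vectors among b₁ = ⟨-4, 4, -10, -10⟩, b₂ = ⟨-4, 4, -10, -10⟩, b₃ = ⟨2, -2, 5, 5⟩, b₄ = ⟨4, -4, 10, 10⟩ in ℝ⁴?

1

Row-reduce the 4×4 matrix with these as rows.
The echelon form has 1 nonzero row, so the rank is 1.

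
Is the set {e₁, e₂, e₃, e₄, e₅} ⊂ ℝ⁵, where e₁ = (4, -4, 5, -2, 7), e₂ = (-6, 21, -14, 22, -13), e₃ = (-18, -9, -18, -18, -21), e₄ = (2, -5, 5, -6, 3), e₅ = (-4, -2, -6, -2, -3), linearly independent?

Place the vectors as rows of a 5×5 matrix and reduce to echelon form.
The reduction yields 3 nonzero rows, so the rank is 3.
Since rank 3 < 5, the set is linearly dependent.

linearly dependent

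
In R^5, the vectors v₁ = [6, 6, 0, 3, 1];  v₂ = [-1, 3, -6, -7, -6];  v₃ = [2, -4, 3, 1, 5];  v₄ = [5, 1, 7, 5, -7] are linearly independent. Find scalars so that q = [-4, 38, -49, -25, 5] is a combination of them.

Solve the system with v₁, v₂, v₃, v₄ as columns and q as the right-hand side.
The system has the unique solution (c₁, …, c₄) = (4, 2, -3, -4).

q = 4v₁ + 2v₂ - 3v₃ - 4v₄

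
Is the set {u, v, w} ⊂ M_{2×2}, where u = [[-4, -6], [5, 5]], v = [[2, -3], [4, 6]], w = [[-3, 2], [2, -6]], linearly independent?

linearly independent

Take coordinates with respect to the standard basis {E₁₁, E₁₂, E₂₁, E₂₂}.
Row-reduce the matrix whose columns are u, v, w.
The reduction yields 3 nonzero rows, so the rank is 3.
Since rank = 3 (the number of vectors), the set is linearly independent.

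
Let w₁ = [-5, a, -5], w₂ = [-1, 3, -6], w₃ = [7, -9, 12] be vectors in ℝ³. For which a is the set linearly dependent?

a = 5

Dependence holds iff the 3×3 matrix [w₁ w₂ w₃] is singular.
The determinant works out to 150 - 30*a.
Setting this to zero gives a = 5.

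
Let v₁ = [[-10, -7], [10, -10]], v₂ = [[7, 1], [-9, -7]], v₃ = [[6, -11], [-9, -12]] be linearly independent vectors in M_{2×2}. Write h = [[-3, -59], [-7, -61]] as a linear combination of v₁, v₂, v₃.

Work in coordinates with respect to the standard basis {E₁₁, E₁₂, E₂₁, E₂₂}.
Set up the augmented matrix [v₁ | v₂ | v₃ | h] and row-reduce.
Row-reducing the augmented matrix gives the unique coefficients (α₁, α₂, α₃) = (2, -1, 4).

h = 2v₁ - v₂ + 4v₃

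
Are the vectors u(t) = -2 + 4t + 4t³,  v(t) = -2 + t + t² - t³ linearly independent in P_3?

Take coordinates with respect to the standard basis {1, t, …, t³}.
Place the vectors as rows of a 2×4 matrix and reduce to echelon form.
The reduction yields 2 nonzero rows, so the rank is 2.
Since rank = 2 (the number of vectors), the set is linearly independent.

linearly independent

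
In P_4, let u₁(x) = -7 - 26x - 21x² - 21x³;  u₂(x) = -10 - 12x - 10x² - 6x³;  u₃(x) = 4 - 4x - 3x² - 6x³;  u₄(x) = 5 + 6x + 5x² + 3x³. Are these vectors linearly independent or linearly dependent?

linearly dependent

Write each element as a coordinate vector in ℝ⁵ using {1, x, …, x⁴}.
Row-reduce the matrix whose columns are u₁, u₂, u₃, u₄.
The reduction yields 2 nonzero rows, so the rank is 2.
Since rank 2 < 4, the set is linearly dependent.
Indeed 2u₁ - 3u₂ - 4u₃ = 0.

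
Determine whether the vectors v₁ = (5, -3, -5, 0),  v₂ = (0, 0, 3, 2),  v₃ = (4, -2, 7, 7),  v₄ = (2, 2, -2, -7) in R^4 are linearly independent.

Place the vectors as rows of a 4×4 matrix and reduce to echelon form.
The reduction yields 4 nonzero rows, so the rank is 4.
Since rank = 4 (the number of vectors), the set is linearly independent.

linearly independent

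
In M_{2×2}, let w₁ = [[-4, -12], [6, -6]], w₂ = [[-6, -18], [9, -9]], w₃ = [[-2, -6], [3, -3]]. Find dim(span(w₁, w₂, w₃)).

Pass to coordinate vectors with respect to the basis {E₁₁, E₁₂, E₂₁, E₂₂}.
Apply Gaussian elimination to the matrix whose rows are w₁, w₂, w₃.
There is 1 pivot column, so rank = 1.

dim = 1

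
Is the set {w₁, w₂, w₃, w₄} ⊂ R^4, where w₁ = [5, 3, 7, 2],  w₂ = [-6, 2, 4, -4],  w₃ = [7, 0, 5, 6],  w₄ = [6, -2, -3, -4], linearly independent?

linearly independent

The matrix [w₁|w₂|w₃|w₄] has determinant -1064.
A nonzero determinant means the columns are linearly independent.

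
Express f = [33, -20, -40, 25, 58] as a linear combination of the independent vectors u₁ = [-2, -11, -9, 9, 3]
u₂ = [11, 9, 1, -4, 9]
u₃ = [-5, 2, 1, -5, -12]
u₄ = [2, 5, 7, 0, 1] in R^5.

Set up the augmented matrix [u₁ | u₂ | u₃ | u₄ | f] and row-reduce.
The system has the unique solution (c₁, …, c₄) = (3, 3, -2, -2).

f = 3u₁ + 3u₂ - 2u₃ - 2u₄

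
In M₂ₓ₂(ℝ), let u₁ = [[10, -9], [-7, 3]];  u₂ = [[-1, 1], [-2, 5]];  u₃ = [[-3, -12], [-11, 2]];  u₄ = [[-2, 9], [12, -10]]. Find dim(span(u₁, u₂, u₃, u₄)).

dim = 3

Use coordinates relative to {E₁₁, E₁₂, E₂₁, E₂₂}.
Form the matrix with u₁, u₂, u₃, u₄ as columns and reduce.
Reduction leaves 3 leading entries, giving rank 3.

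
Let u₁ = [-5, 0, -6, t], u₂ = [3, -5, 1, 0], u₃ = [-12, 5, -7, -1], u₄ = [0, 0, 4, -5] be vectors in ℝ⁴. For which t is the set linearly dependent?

t = 25/9

Dependence holds iff the 4×4 matrix [u₁ u₂ u₃ u₄] is singular.
Expanding, det = 180*t - 500.
Setting this to zero gives t = 25/9.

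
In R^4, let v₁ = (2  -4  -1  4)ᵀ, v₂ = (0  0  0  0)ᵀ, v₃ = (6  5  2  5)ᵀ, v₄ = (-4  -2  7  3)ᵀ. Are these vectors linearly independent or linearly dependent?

linearly dependent

One of the vectors is the zero vector, so the set is linearly dependent.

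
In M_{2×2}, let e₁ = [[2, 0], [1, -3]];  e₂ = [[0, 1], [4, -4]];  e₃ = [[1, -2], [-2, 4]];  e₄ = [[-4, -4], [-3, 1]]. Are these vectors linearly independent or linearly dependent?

Take coordinates with respect to the standard basis {E₁₁, E₁₂, E₂₁, E₂₂}.
Form the 4×4 matrix with these as columns; its determinant is -156.
A nonzero determinant means the columns are linearly independent.

linearly independent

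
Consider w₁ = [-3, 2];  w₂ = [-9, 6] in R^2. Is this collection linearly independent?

One vector is a scalar multiple of another, so the set is dependent.

linearly dependent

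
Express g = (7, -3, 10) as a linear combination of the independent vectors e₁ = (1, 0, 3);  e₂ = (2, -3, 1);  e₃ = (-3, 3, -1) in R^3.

g = 3e₁ - e₂ - 2e₃

Since e₁, e₂, e₃ are independent, the coefficients expressing g are uniquely determined by a linear system.
Row-reducing the augmented matrix gives the unique coefficients (c₁, c₂, c₃) = (3, -1, -2).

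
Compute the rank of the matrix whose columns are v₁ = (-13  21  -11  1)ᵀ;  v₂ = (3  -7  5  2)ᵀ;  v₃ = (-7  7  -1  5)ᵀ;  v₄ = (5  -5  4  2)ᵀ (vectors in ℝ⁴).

rank 3

Row-reduce the 4×4 matrix with these as rows.
The echelon form has 3 nonzero rows, so the rank is 3.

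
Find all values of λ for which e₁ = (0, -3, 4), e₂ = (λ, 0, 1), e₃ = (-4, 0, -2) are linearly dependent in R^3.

λ = 2

The vectors are dependent exactly when the determinant of the matrix with rows e₁, e₂, e₃ vanishes.
The determinant works out to 12 - 6*λ.
Solving 12 - 6*λ = 0 yields λ = 2.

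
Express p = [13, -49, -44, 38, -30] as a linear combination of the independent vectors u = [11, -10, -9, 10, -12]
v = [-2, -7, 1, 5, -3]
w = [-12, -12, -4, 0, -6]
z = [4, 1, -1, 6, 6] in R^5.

p = 3u - 2v + 3w + 3z

Since u, v, w, z are independent, the coefficients expressing p are uniquely determined by a linear system.
Row-reducing the augmented matrix gives the unique coefficients (α₁, …, α₄) = (3, -2, 3, 3).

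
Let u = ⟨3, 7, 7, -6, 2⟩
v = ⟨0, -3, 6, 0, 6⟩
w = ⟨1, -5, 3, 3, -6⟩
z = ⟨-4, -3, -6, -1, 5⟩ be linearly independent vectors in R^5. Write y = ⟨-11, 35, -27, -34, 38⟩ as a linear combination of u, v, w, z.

y = 3u - 2v - 4w + 4z

Since u, v, w, z are independent, the coefficients expressing y are uniquely determined by a linear system.
The system has the unique solution (c₁, …, c₄) = (3, -2, -4, 4).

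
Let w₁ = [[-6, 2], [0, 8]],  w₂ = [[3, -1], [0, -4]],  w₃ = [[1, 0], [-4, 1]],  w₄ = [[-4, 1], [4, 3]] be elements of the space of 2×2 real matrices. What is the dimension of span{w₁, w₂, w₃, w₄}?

dim = 2

Represent each element by its coordinate vector in ℝ⁴.
Row-reduce the 4×4 matrix with these as rows.
There are 2 pivot columns, so rank = 2.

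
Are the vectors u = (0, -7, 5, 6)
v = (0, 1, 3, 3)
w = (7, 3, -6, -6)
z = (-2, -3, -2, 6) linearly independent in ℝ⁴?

The matrix [u|v|w|z] has determinant -1437.
A nonzero determinant means the columns are linearly independent.

linearly independent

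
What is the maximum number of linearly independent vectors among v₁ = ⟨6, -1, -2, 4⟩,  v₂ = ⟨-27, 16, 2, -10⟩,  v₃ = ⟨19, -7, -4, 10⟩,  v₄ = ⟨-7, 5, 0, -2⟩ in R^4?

2

Form the matrix with v₁, v₂, v₃, v₄ as columns and reduce.
Reduction leaves 2 leading entries, giving rank 2.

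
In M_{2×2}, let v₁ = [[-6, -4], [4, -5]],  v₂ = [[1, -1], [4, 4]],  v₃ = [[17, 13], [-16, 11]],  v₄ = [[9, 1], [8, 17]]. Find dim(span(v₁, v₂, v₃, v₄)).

Use coordinates relative to {E₁₁, E₁₂, E₂₁, E₂₂}.
Row-reduce the 4×4 matrix with these as rows.
Reduction leaves 2 leading entries, giving rank 2.

2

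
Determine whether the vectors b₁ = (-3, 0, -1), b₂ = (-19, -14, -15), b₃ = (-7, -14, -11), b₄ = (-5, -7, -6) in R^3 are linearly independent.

linearly dependent

There are 4 vectors in a 3-dimensional space, so they cannot be linearly independent.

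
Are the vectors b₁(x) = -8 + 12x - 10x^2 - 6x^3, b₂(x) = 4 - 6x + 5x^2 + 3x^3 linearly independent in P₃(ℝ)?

Write each element as a coordinate vector in ℝ⁴ using {1, x, …, x^3}.
One vector is a scalar multiple of another, so the set is dependent.

linearly dependent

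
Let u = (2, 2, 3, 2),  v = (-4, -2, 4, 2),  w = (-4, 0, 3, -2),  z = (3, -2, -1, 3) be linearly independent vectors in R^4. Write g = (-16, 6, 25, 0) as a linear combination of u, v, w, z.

g = 3u + 2v + 2w - 2z

Solve the system with u, v, w, z as columns and g as the right-hand side.
Row-reducing the augmented matrix gives the unique coefficients (a₁, …, a₄) = (3, 2, 2, -2).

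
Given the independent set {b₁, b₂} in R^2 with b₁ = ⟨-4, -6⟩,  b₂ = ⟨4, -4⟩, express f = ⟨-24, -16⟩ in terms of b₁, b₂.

Solve the system with b₁, b₂ as columns and f as the right-hand side.
Row-reducing the augmented matrix gives the unique coefficients (c₁, c₂) = (4, -2).

f = 4b₁ - 2b₂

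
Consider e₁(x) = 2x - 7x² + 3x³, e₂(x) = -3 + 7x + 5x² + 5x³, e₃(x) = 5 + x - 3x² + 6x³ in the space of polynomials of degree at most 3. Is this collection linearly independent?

linearly independent

Write each element as a coordinate vector in ℝ⁴ using {1, x, …, x³}.
Row-reduce the matrix whose columns are e₁, e₂, e₃.
The reduction yields 3 nonzero rows, so the rank is 3.
Since rank = 3 (the number of vectors), the set is linearly independent.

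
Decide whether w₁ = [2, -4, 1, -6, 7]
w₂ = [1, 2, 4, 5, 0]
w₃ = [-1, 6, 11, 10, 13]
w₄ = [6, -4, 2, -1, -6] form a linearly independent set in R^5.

linearly dependent

Place the vectors as rows of a 4×5 matrix and reduce to echelon form.
The reduction yields 3 nonzero rows, so the rank is 3.
Since rank 3 < 4, the set is linearly dependent.
Indeed w₁ + 3w₂ - w₃ - w₄ = 0.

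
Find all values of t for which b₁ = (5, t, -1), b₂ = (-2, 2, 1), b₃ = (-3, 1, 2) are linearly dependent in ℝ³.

t = -11

The vectors are dependent exactly when the determinant of the matrix with rows b₁, b₂, b₃ vanishes.
Expanding, det = t + 11.
Solving t + 11 = 0 yields t = -11.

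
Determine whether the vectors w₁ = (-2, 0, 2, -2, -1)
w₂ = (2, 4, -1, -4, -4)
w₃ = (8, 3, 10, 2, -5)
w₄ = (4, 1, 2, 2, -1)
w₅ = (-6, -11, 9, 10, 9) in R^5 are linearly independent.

The matrix [w₁|w₂|w₃|w₄|w₅] has determinant 0.
A zero determinant means the columns are linearly dependent.

linearly dependent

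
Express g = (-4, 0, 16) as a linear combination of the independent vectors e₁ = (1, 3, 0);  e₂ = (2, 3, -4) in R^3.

g = 4e₁ - 4e₂

Write g = α₁e₁ + α₂e₂ and equate components.
Back-substitution yields (α₁, α₂) = (4, -4).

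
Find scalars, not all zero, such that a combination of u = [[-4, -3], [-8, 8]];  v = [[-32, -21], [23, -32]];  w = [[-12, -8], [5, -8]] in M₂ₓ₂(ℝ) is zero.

u + v - 3w = 0

Take coordinates with respect to {E₁₁, E₁₂, E₂₁, E₂₂}.
Set up α₁u + … + α₃w = 0 and solve the homogeneous system.
A generator of the null space is (1, 1, -3).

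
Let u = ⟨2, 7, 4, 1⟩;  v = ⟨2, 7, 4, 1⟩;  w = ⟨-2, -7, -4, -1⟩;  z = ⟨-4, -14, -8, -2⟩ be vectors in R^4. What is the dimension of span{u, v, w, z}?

Put the 4×4 matrix [u|v|w|z] into echelon form.
There is 1 pivot column, so rank = 1.

dim = 1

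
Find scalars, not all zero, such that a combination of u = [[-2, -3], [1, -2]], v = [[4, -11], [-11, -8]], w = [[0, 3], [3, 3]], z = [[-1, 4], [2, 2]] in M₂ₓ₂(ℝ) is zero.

u + v + 2w + 2z = 0

Take coordinates with respect to {E₁₁, E₁₂, E₂₁, E₂₂}.
Write the vectors as columns of a matrix and find a nonzero vector in its null space.
The free variable yields coefficients (1, 1, 2, 2) (any nonzero multiple also works).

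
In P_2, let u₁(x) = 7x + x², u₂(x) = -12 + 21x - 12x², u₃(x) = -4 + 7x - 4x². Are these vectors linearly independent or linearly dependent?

linearly dependent

Take coordinates with respect to the standard basis {1, x, x²}.
Row-reduce the matrix whose columns are u₁, u₂, u₃.
The reduction yields 2 nonzero rows, so the rank is 2.
Since rank 2 < 3, the set is linearly dependent.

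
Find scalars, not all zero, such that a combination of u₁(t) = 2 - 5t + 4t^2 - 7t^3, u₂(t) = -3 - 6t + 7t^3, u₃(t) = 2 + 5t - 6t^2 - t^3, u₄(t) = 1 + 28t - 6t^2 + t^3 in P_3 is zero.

3u₁ + 3u₂ + u₃ + u₄ = 0

Take coordinates with respect to {1, t, …, t^3}.
Solve the homogeneous system with u₁, u₂, u₃, u₄ as columns by row-reducing the coefficient matrix.
The free variable yields coefficients (3, 3, 1, 1) (any nonzero multiple also works).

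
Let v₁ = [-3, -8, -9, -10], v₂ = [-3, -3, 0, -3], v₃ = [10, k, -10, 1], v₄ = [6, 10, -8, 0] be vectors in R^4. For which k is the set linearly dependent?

The vectors are dependent exactly when the determinant of the matrix with rows v₁, v₂, v₃, v₄ vanishes.
Expanding, det = 6*k + 252.
This vanishes exactly when k = -42.

k = -42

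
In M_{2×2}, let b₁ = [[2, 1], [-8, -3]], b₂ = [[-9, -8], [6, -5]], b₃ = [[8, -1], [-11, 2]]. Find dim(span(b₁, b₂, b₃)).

Pass to coordinate vectors with respect to the basis {E₁₁, E₁₂, E₂₁, E₂₂}.
Apply Gaussian elimination to the matrix whose rows are b₁, b₂, b₃.
Exactly 3 pivots survive; hence the rank is 3.

3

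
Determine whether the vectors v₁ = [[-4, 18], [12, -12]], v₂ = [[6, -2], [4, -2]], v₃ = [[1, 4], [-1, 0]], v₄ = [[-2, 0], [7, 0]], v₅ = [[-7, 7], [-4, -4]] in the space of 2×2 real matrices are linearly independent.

linearly dependent

Write each element as a coordinate vector in ℝ⁴ using {E₁₁, E₁₂, E₂₁, E₂₂}.
There are 5 vectors in a 4-dimensional space, so they cannot be linearly independent.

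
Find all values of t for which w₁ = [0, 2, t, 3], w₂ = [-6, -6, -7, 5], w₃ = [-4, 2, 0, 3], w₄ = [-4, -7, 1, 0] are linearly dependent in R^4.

t = -50/9

Place the vectors as rows of a 4×4 matrix; dependence ⇔ determinant zero.
Expanding, det = 126*t + 700.
Setting this to zero gives t = -50/9.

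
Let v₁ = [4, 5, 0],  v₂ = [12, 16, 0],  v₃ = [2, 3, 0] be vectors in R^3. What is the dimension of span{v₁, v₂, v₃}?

2

Apply Gaussian elimination to the matrix whose rows are v₁, v₂, v₃.
The echelon form has 2 nonzero rows, so the rank is 2.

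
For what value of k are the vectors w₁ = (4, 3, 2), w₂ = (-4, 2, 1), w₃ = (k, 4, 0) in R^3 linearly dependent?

The vectors are dependent exactly when the determinant of the matrix with rows w₁, w₂, w₃ vanishes.
The determinant works out to -k - 48.
This vanishes exactly when k = -48.

k = -48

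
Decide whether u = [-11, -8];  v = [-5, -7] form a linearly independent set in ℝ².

linearly independent

Form the 2×2 matrix with these as columns; its determinant is 37.
A nonzero determinant means the columns are linearly independent.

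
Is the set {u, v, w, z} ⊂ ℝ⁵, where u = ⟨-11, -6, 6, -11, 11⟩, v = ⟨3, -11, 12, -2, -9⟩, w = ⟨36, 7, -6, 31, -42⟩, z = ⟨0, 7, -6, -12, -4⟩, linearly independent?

linearly dependent

Row-reduce the matrix whose columns are u, v, w, z.
The reduction yields 3 nonzero rows, so the rank is 3.
Since rank 3 < 4, the set is linearly dependent.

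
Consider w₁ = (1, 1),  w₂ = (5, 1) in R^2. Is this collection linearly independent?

linearly independent

Row-reduce the matrix whose columns are w₁, w₂.
The reduction yields 2 nonzero rows, so the rank is 2.
Since rank = 2 (the number of vectors), the set is linearly independent.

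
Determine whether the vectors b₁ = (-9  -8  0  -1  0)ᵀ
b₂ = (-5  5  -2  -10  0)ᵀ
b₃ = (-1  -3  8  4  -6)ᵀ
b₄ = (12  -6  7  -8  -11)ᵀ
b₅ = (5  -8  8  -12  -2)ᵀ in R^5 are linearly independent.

The matrix [b₁|b₂|b₃|b₄|b₅] has determinant 178904.
A nonzero determinant means the columns are linearly independent.

linearly independent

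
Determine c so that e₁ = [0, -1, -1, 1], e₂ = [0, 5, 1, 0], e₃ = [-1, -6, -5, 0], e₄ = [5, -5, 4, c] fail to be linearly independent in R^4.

The set is linearly dependent precisely when det[e₁; e₂; e₃; e₄] = 0.
Expanding, det = 70 - 4*c.
This vanishes exactly when c = 35/2.

c = 35/2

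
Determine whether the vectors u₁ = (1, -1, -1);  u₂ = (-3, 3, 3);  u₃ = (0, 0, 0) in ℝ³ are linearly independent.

linearly dependent

One of the vectors is the zero vector, so the set is linearly dependent.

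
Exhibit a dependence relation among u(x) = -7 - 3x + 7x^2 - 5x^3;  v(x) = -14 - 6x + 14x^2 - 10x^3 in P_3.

2u - v = 0

Pass to coordinate vectors relative to the basis {1, x, …, x^3}.
Set up α₁u + α₂v = 0 and solve the homogeneous system.
A generator of the null space is (2, -1).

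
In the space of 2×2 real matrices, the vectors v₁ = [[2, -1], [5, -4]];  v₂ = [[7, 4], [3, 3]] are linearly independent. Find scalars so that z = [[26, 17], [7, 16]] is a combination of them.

z = -v₁ + 4v₂

Take coordinate vectors relative to {E₁₁, E₁₂, E₂₁, E₂₂}.
Solve the system with v₁, v₂ as columns and z as the right-hand side.
Back-substitution yields (a₁, a₂) = (-1, 4).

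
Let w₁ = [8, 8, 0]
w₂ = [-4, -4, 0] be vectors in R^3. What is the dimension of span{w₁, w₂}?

Row-reduce the 2×3 matrix with these as rows.
There is 1 pivot column, so rank = 1.

1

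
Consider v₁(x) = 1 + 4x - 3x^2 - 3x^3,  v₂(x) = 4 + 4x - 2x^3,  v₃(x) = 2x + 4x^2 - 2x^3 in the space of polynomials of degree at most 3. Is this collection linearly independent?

linearly independent

Write each element as a coordinate vector in ℝ⁴ using {1, x, …, x^3}.
Row-reduce the matrix whose columns are v₁, v₂, v₃.
The reduction yields 3 nonzero rows, so the rank is 3.
Since rank = 3 (the number of vectors), the set is linearly independent.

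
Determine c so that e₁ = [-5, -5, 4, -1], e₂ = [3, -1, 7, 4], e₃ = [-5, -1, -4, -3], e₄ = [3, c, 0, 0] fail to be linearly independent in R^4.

Dependence holds iff the 4×4 matrix [e₁ e₂ e₃ e₄] is singular.
The determinant works out to 42 - 42*c.
Solving 42 - 42*c = 0 yields c = 1.

c = 1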